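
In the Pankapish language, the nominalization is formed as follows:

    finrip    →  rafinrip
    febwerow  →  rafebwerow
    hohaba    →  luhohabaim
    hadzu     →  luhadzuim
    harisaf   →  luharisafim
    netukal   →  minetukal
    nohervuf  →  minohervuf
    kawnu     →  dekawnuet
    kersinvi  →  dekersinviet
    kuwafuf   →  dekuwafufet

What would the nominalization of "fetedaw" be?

rafetedaw

harisaf and nohervuf both end in -f yet inflect differently (luharisafim, minohervuf), so the final letter is not what conditions the rule; the first letter is.
"fetedaw" begins with f-. The stems beginning with f- (finrip → rafinrip, febwerow → rafebwerow) add the prefix ra-.
So fetedaw → rafetedaw.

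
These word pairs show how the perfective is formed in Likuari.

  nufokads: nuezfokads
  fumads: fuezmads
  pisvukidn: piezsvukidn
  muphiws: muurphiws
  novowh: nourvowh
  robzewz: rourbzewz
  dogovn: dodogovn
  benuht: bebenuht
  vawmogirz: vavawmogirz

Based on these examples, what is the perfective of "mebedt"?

nufokads and muphiws both end in -s yet inflect differently (nuezfokads, muurphiws), so the final letter is not what conditions the rule; the second-to-last letter is.
"mebedt" has second-to-last letter 'd'. The stems whose second-to-last letter is 'd' (nufokads → nuezfokads, fumads → fuezmads, pisvukidn → piezsvukidn) insert -ez- after the first vowel.
So mebedt → meezbedt.

meezbedt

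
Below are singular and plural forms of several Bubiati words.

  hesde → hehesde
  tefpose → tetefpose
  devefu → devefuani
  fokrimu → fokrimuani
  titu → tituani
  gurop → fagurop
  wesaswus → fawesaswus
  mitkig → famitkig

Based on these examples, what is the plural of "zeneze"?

devefu and wesaswus both have last vowel 'u' yet inflect differently (devefuani, fawesaswus), so the last vowel is not what conditions the rule; the final letter is.
"zeneze" ends in -e. The stems ending in -e (hesde → hehesde, tefpose → tetefpose) repeat the first consonant+vowel as a prefix.
The other patterns: stems ending in -u add -ani; stems ending in -g, -p or -s add the prefix fa-.
So zeneze → zezeneze.

zezeneze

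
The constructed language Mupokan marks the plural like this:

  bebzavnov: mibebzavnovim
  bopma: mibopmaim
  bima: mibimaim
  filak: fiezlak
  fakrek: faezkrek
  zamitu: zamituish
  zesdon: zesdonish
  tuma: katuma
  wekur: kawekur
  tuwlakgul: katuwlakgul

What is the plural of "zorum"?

zorumish

bopma and tuma both end in -a yet inflect differently (mibopmaim, katuma), so the final letter is not what conditions the rule; the first letter is.
"zorum" begins with z-. The stems beginning with z- (zamitu → zamituish, zesdon → zesdonish) add -ish.
The other patterns: stems beginning with b- add mi- … -im around the stem; stems beginning with f- insert -ez- after the first vowel; stems beginning with t- or w- add the prefix ka-.
So zorum → zorumish.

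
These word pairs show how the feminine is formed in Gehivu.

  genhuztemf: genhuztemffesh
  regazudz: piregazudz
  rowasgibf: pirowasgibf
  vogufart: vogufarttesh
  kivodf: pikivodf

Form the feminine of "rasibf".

"rasibf" has second-to-last letter 'b'. The one such stem in the data (rowasgibf → pirowasgibf) adds the prefix pi-, so the same rule applies.
The other pattern: stems whose second-to-last letter is 'm' or 'r' double the final consonant and add -esh.
So rasibf → pirasibf.

pirasibf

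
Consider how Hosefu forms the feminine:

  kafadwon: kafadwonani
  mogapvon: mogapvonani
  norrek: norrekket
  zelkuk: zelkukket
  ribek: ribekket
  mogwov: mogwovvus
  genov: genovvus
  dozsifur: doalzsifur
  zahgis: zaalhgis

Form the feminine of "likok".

kafadwon and mogwov both have last vowel 'o' yet inflect differently (kafadwonani, mogwovvus), so the last vowel is not what conditions the rule; the final letter is.
"likok" ends in -k. The stems ending in -k (norrek → norrekket, zelkuk → zelkukket, ribek → ribekket) double the final consonant and add -et.
The other patterns: stems ending in -n add -ani; stems ending in -v double the final consonant and add -us; stems ending in -r or -s insert -al- after the first vowel.
So likok → likokket.

likokket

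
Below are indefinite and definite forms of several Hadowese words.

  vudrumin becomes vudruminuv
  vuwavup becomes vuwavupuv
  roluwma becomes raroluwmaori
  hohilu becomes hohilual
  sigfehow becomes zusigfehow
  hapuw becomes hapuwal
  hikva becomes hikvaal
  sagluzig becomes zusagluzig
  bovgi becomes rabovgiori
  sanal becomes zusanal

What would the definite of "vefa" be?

vefauv

sigfehow and hapuw both end in -w yet inflect differently (zusigfehow, hapuwal), so the final letter is not what conditions the rule; the first letter is.
"vefa" begins with v-. The stems beginning with v- (vuwavup → vuwavupuv, vudrumin → vudruminuv) add -uv.
So vefa → vefauv.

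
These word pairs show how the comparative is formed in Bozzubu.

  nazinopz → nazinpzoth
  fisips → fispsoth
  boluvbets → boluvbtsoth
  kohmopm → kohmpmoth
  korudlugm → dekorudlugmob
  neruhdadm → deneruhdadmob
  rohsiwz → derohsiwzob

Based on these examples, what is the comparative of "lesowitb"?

"lesowitb" has second-to-last letter 't'. The one such stem in the data (boluvbets → boluvbtsoth) deletes the last vowel and adds -oth (as do nazinopz, fisips), so the same rule applies.
So lesowitb → lesowtboth.

lesowtboth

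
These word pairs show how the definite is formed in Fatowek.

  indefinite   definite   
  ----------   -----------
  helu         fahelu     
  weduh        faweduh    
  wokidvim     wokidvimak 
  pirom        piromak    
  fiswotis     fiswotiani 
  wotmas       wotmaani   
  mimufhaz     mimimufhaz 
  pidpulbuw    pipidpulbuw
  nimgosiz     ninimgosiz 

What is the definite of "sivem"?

sivemak

wokidvim and fiswotis both have last vowel 'i' yet inflect differently (wokidvimak, fiswotiani), so the last vowel is not what conditions the rule; the final letter is.
"sivem" ends in -m. The stems ending in -m (wokidvim → wokidvimak, pirom → piromak) add -ak.
The other patterns: stems ending in -h or -u add the prefix fa-; stems ending in -s drop the final letter and add -ani; stems ending in -w or -z repeat the first consonant+vowel as a prefix.
So sivem → sivemak.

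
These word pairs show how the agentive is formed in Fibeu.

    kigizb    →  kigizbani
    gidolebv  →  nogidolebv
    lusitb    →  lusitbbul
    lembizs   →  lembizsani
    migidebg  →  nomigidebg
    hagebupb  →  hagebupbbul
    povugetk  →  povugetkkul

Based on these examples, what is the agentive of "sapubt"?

nosapubt

"sapubt" has second-to-last letter 'b'. The stems whose second-to-last letter is 'b' (gidolebv → nogidolebv, migidebg → nomigidebg) add the prefix no-.
So sapubt → nosapubt.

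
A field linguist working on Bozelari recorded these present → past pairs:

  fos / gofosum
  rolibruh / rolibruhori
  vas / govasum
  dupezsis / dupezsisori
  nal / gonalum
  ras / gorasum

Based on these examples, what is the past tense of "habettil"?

dupezsis and ras both end in -s yet inflect differently (dupezsisori, gorasum), so the final letter is not what conditions the rule; the number of vowels is.
"habettil" has 3 vowels. The stems with 3 vowels (dupezsis → dupezsisori, rolibruh → rolibruhori) add -ori.
So habettil → habettilori.

habettilori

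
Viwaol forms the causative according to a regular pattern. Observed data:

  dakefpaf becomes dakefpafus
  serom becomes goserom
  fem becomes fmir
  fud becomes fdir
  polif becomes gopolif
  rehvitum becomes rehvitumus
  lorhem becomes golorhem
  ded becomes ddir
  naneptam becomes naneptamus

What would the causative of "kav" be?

fem and serom both end in -m yet inflect differently (fmir, goserom), so the final letter is not what conditions the rule; the number of vowels is.
"kav" has 1 vowel. The stems with 1 vowel (ded → ddir, fem → fmir, fud → fdir) delete the last vowel and add -ir.
So kav → kvir.

kvir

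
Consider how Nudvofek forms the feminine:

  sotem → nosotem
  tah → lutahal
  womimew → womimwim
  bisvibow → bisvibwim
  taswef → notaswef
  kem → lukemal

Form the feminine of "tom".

lutomal

kem and sotem both end in -m yet inflect differently (lukemal, nosotem), so the final letter is not what conditions the rule; the number of vowels is.
"tom" has 1 vowel. The stems with 1 vowel (tah → lutahal, kem → lukemal) add lu- … -al around the stem.
The other patterns: stems with 2 vowels add the prefix no-; stems with 3 vowels delete the last vowel and add -im.
So tom → lutomal.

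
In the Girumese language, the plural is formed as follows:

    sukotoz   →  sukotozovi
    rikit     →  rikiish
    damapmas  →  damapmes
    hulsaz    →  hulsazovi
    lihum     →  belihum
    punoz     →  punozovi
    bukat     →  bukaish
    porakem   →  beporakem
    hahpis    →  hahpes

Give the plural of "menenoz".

bukat and damapmas both have last vowel 'a' yet inflect differently (bukaish, damapmes), so the last vowel is not what conditions the rule; the final letter is.
"menenoz" ends in -z. The stems ending in -z (punoz → punozovi, sukotoz → sukotozovi, hulsaz → hulsazovi) add -ovi.
So menenoz → menenozovi.

menenozovi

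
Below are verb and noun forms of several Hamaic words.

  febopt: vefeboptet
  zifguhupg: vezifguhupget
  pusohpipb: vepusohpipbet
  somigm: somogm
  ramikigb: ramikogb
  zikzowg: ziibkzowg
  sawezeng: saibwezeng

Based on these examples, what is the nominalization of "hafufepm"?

vehafufepmet

pusohpipb and ramikigb both end in -b yet inflect differently (vepusohpipbet, ramikogb), so the final letter is not what conditions the rule; the second-to-last letter is.
"hafufepm" has second-to-last letter 'p'. The stems whose second-to-last letter is 'p' (febopt → vefeboptet, zifguhupg → vezifguhupget, pusohpipb → vepusohpipbet) add ve- … -et around the stem.
The other patterns: stems whose second-to-last letter is 'g' change the last vowel to 'o'; stems whose second-to-last letter is 'n' or 'w' insert -ib- after the first vowel.
So hafufepm → vehafufepmet.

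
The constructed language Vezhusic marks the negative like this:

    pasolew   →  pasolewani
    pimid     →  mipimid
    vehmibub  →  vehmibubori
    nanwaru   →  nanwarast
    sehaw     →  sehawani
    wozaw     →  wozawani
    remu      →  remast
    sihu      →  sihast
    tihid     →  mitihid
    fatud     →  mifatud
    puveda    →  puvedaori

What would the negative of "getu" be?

getast

fatud and sihu both have last vowel 'u' yet inflect differently (mifatud, sihast), so the last vowel is not what conditions the rule; the final letter is.
"getu" ends in -u. The stems ending in -u (sihu → sihast, nanwaru → nanwarast, remu → remast) drop the final letter and add -ast.
The other patterns: stems ending in -d add the prefix mi-; stems ending in -w add -ani; stems ending in -a or -b add -ori.
So getu → getast.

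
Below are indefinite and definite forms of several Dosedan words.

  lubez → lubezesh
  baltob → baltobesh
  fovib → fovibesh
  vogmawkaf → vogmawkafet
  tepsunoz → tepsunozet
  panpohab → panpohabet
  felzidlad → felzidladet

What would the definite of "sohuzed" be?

sohuzedet

lubez and tepsunoz both end in -z yet inflect differently (lubezesh, tepsunozet), so the final letter is not what conditions the rule; the number of vowels is.
"sohuzed" has 3 vowels. The stems with 3 vowels (vogmawkaf → vogmawkafet, tepsunoz → tepsunozet, panpohab → panpohabet) add -et.
The other pattern: stems with 2 vowels add -esh.
So sohuzed → sohuzedet.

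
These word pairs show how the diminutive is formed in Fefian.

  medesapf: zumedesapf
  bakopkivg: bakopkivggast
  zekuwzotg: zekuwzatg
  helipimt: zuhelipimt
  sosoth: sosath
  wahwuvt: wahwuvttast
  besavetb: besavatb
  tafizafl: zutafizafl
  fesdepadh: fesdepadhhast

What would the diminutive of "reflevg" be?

zekuwzotg and bakopkivg both end in -g yet inflect differently (zekuwzatg, bakopkivggast), so the final letter is not what conditions the rule; the second-to-last letter is.
"reflevg" has second-to-last letter 'v'. The stems whose second-to-last letter is 'v' (wahwuvt → wahwuvttast, bakopkivg → bakopkivggast) double the final consonant and add -ast.
So reflevg → reflevggast.

reflevggast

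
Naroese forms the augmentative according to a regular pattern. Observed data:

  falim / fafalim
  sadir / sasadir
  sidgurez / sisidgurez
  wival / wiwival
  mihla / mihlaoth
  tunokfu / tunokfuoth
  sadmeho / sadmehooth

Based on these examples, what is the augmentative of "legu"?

leguoth

"legu" ends in a vowel. The stems ending in a vowel (mihla → mihlaoth, tunokfu → tunokfuoth, sadmeho → sadmehooth) add -oth.
The other pattern: stems ending in a consonant repeat the first consonant+vowel as a prefix.
So legu → leguoth.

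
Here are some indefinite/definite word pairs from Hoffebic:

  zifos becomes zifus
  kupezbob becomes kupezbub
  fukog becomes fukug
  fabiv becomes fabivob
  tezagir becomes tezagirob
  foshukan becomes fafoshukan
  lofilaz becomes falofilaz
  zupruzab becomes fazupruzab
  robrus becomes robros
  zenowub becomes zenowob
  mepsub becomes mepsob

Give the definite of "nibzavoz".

"nibzavoz" has last vowel 'o'. The stems whose last vowel is 'o' (zifos → zifus, kupezbob → kupezbub, fukog → fukug) change the last vowel to 'u'.
The other patterns: stems whose last vowel is 'i' add -ob; stems whose last vowel is 'a' add the prefix fa-; stems whose last vowel is 'u' change the last vowel to 'o'.
So nibzavoz → nibzavuz.

nibzavuz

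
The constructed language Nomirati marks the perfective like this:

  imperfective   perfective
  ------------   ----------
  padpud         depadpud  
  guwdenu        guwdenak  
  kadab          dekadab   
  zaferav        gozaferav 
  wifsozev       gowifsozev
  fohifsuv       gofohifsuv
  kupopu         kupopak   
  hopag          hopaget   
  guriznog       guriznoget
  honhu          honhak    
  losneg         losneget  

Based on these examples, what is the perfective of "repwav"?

gorepwav

losneg and wifsozev both have last vowel 'e' yet inflect differently (losneget, gowifsozev), so the last vowel is not what conditions the rule; the final letter is.
"repwav" ends in -v. The stems ending in -v (wifsozev → gowifsozev, zaferav → gozaferav, fohifsuv → gofohifsuv) add the prefix go-.
The other patterns: stems ending in -u drop the final letter and add -ak; stems ending in -g add -et; stems ending in -b or -d add the prefix de-.
So repwav → gorepwav.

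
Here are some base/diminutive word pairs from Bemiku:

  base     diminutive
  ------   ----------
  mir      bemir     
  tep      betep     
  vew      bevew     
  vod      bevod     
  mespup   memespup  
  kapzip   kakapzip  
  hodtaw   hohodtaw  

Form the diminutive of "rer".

berer

tep and mespup both end in -p yet inflect differently (betep, memespup), so the final letter is not what conditions the rule; the number of vowels is.
"rer" has 1 vowel. The stems with 1 vowel (mir → bemir, tep → betep, vew → bevew) add the prefix be-.
The other pattern: stems with 2 vowels repeat the first consonant+vowel as a prefix.
So rer → berer.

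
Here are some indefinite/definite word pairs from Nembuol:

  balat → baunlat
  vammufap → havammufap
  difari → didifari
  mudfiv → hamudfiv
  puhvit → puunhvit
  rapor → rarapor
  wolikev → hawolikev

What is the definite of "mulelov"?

hamulelov

vammufap and balat both have last vowel 'a' yet inflect differently (havammufap, baunlat), so the last vowel is not what conditions the rule; the final letter is.
"mulelov" ends in -v. The stems ending in -v (wolikev → hawolikev, mudfiv → hamudfiv) add the prefix ha-.
The other patterns: stems ending in -t insert -un- after the first vowel; stems ending in -i or -r repeat the first consonant+vowel as a prefix.
So mulelov → hamulelov.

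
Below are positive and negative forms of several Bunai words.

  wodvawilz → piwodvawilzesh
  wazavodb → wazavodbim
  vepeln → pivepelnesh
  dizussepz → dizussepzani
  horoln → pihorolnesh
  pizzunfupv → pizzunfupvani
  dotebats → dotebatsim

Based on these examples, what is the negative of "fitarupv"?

"fitarupv" has second-to-last letter 'p'. The stems whose second-to-last letter is 'p' (dizussepz → dizussepzani, pizzunfupv → pizzunfupvani) add -ani.
So fitarupv → fitarupvani.

fitarupvani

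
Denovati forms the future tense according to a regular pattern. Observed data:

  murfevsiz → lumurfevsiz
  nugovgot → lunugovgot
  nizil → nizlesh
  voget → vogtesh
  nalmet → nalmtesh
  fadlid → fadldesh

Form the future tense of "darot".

dartesh

nugovgot and voget both end in -t yet inflect differently (lunugovgot, vogtesh), so the final letter is not what conditions the rule; the number of vowels is.
"darot" has 2 vowels. The stems with 2 vowels (nizil → nizlesh, voget → vogtesh, nalmet → nalmtesh) delete the last vowel and add -esh.
So darot → dartesh.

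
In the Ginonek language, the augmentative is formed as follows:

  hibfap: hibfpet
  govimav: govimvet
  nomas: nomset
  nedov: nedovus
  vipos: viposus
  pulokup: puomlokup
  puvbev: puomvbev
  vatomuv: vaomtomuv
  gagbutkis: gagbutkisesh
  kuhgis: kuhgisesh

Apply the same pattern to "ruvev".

"ruvev" has last vowel 'e'. The one such stem in the data (puvbev → puomvbev) inserts -om- after the first vowel (as do pulokup, vatomuv), so the same rule applies.
The other patterns: stems whose last vowel is 'a' delete the last vowel and add -et; stems whose last vowel is 'o' add -us; stems whose last vowel is 'i' add -esh.
So ruvev → ruomvev.

ruomvev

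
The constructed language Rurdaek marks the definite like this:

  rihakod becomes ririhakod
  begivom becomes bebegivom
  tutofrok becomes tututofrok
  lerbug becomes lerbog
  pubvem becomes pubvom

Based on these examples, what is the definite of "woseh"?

wosoh

begivom and pubvem both end in -m yet inflect differently (bebegivom, pubvom), so the final letter is not what conditions the rule; the last vowel is.
"woseh" has last vowel 'e'. The one such stem in the data (pubvem → pubvom) changes the last vowel to 'o' (as does lerbug), so the same rule applies.
The other pattern: stems whose last vowel is 'o' repeat the first consonant+vowel as a prefix.
So woseh → wosoh.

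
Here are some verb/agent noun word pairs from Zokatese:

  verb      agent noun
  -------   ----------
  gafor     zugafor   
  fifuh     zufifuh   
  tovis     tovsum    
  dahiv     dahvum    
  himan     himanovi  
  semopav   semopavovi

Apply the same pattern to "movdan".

movdanovi

"movdan" has last vowel 'a'. The stems whose last vowel is 'a' (himan → himanovi, semopav → semopavovi) add -ovi.
The other patterns: stems whose last vowel is 'o' or 'u' add the prefix zu-; stems whose last vowel is 'i' delete the last vowel and add -um.
So movdan → movdanovi.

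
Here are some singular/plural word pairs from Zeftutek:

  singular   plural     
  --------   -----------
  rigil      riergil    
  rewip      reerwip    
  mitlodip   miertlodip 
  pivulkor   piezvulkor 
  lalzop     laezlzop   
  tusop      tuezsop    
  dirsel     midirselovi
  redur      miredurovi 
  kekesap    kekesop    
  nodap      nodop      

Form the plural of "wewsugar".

rewip and lalzop both end in -p yet inflect differently (reerwip, laezlzop), so the final letter is not what conditions the rule; the last vowel is.
"wewsugar" has last vowel 'a'. The stems whose last vowel is 'a' (kekesap → kekesop, nodap → nodop) change the last vowel to 'o'.
The other patterns: stems whose last vowel is 'i' insert -er- after the first vowel; stems whose last vowel is 'o' insert -ez- after the first vowel; stems whose last vowel is 'e' or 'u' add mi- … -ovi around the stem.
So wewsugar → wewsugor.

wewsugor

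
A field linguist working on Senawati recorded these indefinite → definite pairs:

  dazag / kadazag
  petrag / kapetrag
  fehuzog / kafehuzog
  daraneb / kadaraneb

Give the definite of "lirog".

kalirog

Every pair shown (dazag → kadazag, petrag → kapetrag, fehuzog → kafehuzog, …) follows the same rule: add the prefix ka-.
So lirog → kalirog.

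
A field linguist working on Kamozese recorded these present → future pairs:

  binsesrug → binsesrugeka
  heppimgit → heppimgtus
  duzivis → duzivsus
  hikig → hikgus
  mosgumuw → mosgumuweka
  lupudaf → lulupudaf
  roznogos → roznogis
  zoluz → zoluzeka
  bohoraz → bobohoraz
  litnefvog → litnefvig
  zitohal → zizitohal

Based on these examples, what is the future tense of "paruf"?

zoluz and bohoraz both end in -z yet inflect differently (zoluzeka, bobohoraz), so the final letter is not what conditions the rule; the last vowel is.
"paruf" has last vowel 'u'. The stems whose last vowel is 'u' (zoluz → zoluzeka, mosgumuw → mosgumuweka, binsesrug → binsesrugeka) add -eka.
The other patterns: stems whose last vowel is 'a' repeat the first consonant+vowel as a prefix; stems whose last vowel is 'i' delete the last vowel and add -us; stems whose last vowel is 'o' change the last vowel to 'i'.
So paruf → parufeka.

parufeka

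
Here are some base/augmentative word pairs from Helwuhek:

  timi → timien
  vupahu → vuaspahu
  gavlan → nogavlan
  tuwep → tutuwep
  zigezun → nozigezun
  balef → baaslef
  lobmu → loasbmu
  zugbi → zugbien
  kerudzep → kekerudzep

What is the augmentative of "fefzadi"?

zigezun and lobmu both have last vowel 'u' yet inflect differently (nozigezun, loasbmu), so the last vowel is not what conditions the rule; the final letter is.
"fefzadi" ends in -i. The stems ending in -i (timi → timien, zugbi → zugbien) add -en.
So fefzadi → fefzadien.

fefzadien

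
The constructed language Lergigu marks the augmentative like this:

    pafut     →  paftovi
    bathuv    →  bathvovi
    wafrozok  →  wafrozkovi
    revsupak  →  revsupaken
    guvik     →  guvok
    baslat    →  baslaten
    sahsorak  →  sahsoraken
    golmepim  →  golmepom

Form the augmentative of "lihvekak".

lihvekaken

revsupak and guvik both end in -k yet inflect differently (revsupaken, guvok), so the final letter is not what conditions the rule; the last vowel is.
"lihvekak" has last vowel 'a'. The stems whose last vowel is 'a' (baslat → baslaten, revsupak → revsupaken, sahsorak → sahsoraken) add -en.
The other patterns: stems whose last vowel is 'i' change the last vowel to 'o'; stems whose last vowel is 'o' or 'u' delete the last vowel and add -ovi.
So lihvekak → lihvekaken.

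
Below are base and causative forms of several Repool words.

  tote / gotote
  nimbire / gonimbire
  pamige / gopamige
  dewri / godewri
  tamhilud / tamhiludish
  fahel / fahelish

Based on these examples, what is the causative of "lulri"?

golulri

tote and fahel both have last vowel 'e' yet inflect differently (gotote, fahelish), so the last vowel is not what conditions the rule; whether the stem ends in a vowel or a consonant is.
"lulri" ends in a vowel. The stems ending in a vowel (tote → gotote, nimbire → gonimbire, pamige → gopamige) add the prefix go-.
The other pattern: stems ending in a consonant add -ish.
So lulri → golulri.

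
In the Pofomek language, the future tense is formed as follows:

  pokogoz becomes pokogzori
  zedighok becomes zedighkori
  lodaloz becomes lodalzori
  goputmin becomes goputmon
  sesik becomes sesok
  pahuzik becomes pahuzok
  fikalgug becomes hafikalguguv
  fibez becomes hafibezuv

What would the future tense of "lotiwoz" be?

zedighok and sesik both end in -k yet inflect differently (zedighkori, sesok), so the final letter is not what conditions the rule; the last vowel is.
"lotiwoz" has last vowel 'o'. The stems whose last vowel is 'o' (pokogoz → pokogzori, zedighok → zedighkori, lodaloz → lodalzori) delete the last vowel and add -ori.
So lotiwoz → lotiwzori.

lotiwzori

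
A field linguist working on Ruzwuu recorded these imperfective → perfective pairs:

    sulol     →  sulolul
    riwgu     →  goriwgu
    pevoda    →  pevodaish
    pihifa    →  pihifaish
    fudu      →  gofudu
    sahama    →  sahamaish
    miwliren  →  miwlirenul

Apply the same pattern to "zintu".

"zintu" ends in -u. The stems ending in -u (fudu → gofudu, riwgu → goriwgu) add the prefix go-.
So zintu → gozintu.

gozintu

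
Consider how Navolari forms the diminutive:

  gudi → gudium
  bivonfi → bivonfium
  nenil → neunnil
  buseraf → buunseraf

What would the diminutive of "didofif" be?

diundofif

"didofif" ends in -f. The one such stem in the data (buseraf → buunseraf) inserts -un- after the first vowel (as does nenil), so the same rule applies.
The other pattern: stems ending in -i add -um.
So didofif → diundofif.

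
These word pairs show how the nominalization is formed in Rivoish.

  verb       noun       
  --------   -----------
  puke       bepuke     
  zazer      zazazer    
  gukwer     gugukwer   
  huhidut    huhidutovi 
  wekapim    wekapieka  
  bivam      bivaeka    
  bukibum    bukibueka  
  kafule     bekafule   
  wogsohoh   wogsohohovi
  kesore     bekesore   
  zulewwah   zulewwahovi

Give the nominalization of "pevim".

pevieka

bukibum and huhidut both have last vowel 'u' yet inflect differently (bukibueka, huhidutovi), so the last vowel is not what conditions the rule; the final letter is.
"pevim" ends in -m. The stems ending in -m (bivam → bivaeka, wekapim → wekapieka, bukibum → bukibueka) drop the final letter and add -eka.
So pevim → pevieka.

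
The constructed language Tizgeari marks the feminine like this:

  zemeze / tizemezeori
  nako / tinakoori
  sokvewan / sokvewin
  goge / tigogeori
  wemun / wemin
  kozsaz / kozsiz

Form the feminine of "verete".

nako and wemun both have 2 vowels yet inflect differently (tinakoori, wemin), so the number of vowels is not what conditions the rule; whether the stem ends in a vowel or a consonant is.
"verete" ends in a vowel. The stems ending in a vowel (nako → tinakoori, zemeze → tizemezeori, goge → tigogeori) add ti- … -ori around the stem.
So verete → tivereteori.

tivereteori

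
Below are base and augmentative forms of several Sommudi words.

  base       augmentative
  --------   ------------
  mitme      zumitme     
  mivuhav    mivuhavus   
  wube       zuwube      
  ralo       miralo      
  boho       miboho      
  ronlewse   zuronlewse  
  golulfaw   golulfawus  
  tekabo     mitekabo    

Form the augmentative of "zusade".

"zusade" ends in -e. The stems ending in -e (ronlewse → zuronlewse, wube → zuwube, mitme → zumitme) add the prefix zu-.
So zusade → zuzusade.

zuzusade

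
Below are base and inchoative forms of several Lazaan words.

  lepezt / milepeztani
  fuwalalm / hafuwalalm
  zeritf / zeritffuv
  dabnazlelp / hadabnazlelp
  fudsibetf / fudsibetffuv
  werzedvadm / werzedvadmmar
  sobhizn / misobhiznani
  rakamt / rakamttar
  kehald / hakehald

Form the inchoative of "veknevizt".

mivekneviztani

"veknevizt" has second-to-last letter 'z'. The stems whose second-to-last letter is 'z' (lepezt → milepeztani, sobhizn → misobhiznani) add mi- … -ani around the stem.
So veknevizt → mivekneviztani.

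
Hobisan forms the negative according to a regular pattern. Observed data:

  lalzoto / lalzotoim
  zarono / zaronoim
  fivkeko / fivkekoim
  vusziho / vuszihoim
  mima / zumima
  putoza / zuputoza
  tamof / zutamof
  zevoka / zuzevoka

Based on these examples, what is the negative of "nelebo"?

neleboim

lalzoto and tamof both have last vowel 'o' yet inflect differently (lalzotoim, zutamof), so the last vowel is not what conditions the rule; the final letter is.
"nelebo" ends in -o. The stems ending in -o (lalzoto → lalzotoim, zarono → zaronoim, fivkeko → fivkekoim) add -im.
So nelebo → neleboim.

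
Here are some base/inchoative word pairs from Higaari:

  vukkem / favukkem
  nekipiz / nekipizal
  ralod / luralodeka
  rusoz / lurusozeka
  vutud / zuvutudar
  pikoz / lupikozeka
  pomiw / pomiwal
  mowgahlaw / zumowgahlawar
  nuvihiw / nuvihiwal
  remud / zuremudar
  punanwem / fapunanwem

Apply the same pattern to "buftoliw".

"buftoliw" has last vowel 'i'. The stems whose last vowel is 'i' (pomiw → pomiwal, nekipiz → nekipizal, nuvihiw → nuvihiwal) add -al.
So buftoliw → buftoliwal.

buftoliwal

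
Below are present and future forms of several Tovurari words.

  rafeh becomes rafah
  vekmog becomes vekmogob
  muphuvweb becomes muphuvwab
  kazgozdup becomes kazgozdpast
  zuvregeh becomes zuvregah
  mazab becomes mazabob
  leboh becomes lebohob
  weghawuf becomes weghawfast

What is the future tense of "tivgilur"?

"tivgilur" has last vowel 'u'. The stems whose last vowel is 'u' (kazgozdup → kazgozdpast, weghawuf → weghawfast) delete the last vowel and add -ast.
So tivgilur → tivgilrast.

tivgilrast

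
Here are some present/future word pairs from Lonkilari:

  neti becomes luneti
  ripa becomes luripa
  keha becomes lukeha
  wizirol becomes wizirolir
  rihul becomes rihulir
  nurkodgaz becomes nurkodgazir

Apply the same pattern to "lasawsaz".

lasawsazir

ripa and nurkodgaz both have last vowel 'a' yet inflect differently (luripa, nurkodgazir), so the last vowel is not what conditions the rule; whether the stem ends in a vowel or a consonant is.
"lasawsaz" ends in a consonant. The stems ending in a consonant (wizirol → wizirolir, rihul → rihulir, nurkodgaz → nurkodgazir) add -ir.
So lasawsaz → lasawsazir.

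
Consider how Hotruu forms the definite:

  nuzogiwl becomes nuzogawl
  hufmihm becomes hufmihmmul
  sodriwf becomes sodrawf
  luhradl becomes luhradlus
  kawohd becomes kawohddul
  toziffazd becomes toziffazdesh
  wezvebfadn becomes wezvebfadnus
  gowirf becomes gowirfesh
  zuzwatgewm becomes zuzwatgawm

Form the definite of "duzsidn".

duzsidnus

luhradl and nuzogiwl both end in -l yet inflect differently (luhradlus, nuzogawl), so the final letter is not what conditions the rule; the second-to-last letter is.
"duzsidn" has second-to-last letter 'd'. The stems whose second-to-last letter is 'd' (wezvebfadn → wezvebfadnus, luhradl → luhradlus) add -us.
So duzsidn → duzsidnus.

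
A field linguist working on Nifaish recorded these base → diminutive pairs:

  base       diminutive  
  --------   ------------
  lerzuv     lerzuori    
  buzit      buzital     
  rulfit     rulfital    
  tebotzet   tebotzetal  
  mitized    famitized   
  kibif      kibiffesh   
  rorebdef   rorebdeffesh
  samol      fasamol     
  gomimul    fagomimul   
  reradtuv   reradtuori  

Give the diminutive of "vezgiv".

"vezgiv" ends in -v. The stems ending in -v (lerzuv → lerzuori, reradtuv → reradtuori) drop the final letter and add -ori.
The other patterns: stems ending in -t add -al; stems ending in -f double the final consonant and add -esh; stems ending in -d or -l add the prefix fa-.
So vezgiv → vezgiori.

vezgiori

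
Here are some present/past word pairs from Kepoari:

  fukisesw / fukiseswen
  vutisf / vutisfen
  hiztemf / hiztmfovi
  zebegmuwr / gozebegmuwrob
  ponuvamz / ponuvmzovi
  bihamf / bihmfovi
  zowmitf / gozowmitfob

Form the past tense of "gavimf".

gavmfovi

hiztemf and vutisf both end in -f yet inflect differently (hiztmfovi, vutisfen), so the final letter is not what conditions the rule; the second-to-last letter is.
"gavimf" has second-to-last letter 'm'. The stems whose second-to-last letter is 'm' (hiztemf → hiztmfovi, bihamf → bihmfovi, ponuvamz → ponuvmzovi) delete the last vowel and add -ovi.
The other patterns: stems whose second-to-last letter is 's' add -en; stems whose second-to-last letter is 't' or 'w' add go- … -ob around the stem.
So gavimf → gavmfovi.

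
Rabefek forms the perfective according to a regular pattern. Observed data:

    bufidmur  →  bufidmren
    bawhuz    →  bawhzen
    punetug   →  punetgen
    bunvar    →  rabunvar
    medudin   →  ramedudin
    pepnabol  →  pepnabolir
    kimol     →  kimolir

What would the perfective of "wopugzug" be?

bufidmur and bunvar both end in -r yet inflect differently (bufidmren, rabunvar), so the final letter is not what conditions the rule; the last vowel is.
"wopugzug" has last vowel 'u'. The stems whose last vowel is 'u' (bufidmur → bufidmren, bawhuz → bawhzen, punetug → punetgen) delete the last vowel and add -en.
The other patterns: stems whose last vowel is 'a' or 'i' add the prefix ra-; stems whose last vowel is 'o' add -ir.
So wopugzug → wopugzgen.

wopugzgen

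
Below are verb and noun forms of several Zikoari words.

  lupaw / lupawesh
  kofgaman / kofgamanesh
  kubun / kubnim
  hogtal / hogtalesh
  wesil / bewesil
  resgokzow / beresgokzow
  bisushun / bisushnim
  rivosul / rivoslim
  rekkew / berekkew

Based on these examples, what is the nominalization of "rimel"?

kofgaman and kubun both end in -n yet inflect differently (kofgamanesh, kubnim), so the final letter is not what conditions the rule; the last vowel is.
"rimel" has last vowel 'e'. The one such stem in the data (rekkew → berekkew) adds the prefix be-, so the same rule applies.
So rimel → berimel.

berimel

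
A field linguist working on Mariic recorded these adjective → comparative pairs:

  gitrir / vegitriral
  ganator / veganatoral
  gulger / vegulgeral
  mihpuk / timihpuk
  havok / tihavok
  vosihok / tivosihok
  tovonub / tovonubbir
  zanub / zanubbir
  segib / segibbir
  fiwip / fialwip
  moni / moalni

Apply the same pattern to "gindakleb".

"gindakleb" ends in -b. The stems ending in -b (tovonub → tovonubbir, zanub → zanubbir, segib → segibbir) double the final consonant and add -ir.
The other patterns: stems ending in -r add ve- … -al around the stem; stems ending in -k add the prefix ti-; stems ending in -i or -p insert -al- after the first vowel.
So gindakleb → gindaklebbir.

gindaklebbir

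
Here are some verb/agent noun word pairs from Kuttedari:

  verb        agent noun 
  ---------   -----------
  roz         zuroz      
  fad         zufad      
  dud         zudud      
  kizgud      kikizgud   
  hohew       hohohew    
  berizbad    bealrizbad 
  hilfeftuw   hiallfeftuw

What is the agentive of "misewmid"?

fad and kizgud both end in -d yet inflect differently (zufad, kikizgud), so the final letter is not what conditions the rule; the number of vowels is.
"misewmid" has 3 vowels. The stems with 3 vowels (berizbad → bealrizbad, hilfeftuw → hiallfeftuw) insert -al- after the first vowel.
The other patterns: stems with 1 vowel add the prefix zu-; stems with 2 vowels repeat the first consonant+vowel as a prefix.
So misewmid → mialsewmid.

mialsewmid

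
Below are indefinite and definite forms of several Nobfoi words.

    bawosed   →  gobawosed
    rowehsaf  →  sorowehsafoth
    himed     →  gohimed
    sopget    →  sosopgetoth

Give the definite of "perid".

himed and sopget both have last vowel 'e' yet inflect differently (gohimed, sosopgetoth), so the last vowel is not what conditions the rule; the final letter is.
"perid" ends in -d. The stems ending in -d (himed → gohimed, bawosed → gobawosed) add the prefix go-.
So perid → goperid.

goperid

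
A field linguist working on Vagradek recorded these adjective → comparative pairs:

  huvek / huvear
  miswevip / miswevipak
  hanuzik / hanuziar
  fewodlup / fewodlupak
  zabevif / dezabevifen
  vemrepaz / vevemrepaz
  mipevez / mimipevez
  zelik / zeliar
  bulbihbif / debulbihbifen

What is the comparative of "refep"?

refepak

"refep" ends in -p. The stems ending in -p (fewodlup → fewodlupak, miswevip → miswevipak) add -ak.
So refep → refepak.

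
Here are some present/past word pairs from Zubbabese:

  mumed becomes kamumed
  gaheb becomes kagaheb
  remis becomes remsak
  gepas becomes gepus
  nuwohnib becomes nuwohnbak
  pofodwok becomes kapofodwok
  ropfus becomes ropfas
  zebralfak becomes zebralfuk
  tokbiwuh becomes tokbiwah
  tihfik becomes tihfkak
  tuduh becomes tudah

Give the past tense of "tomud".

tomad

tihfik and pofodwok both end in -k yet inflect differently (tihfkak, kapofodwok), so the final letter is not what conditions the rule; the last vowel is.
"tomud" has last vowel 'u'. The stems whose last vowel is 'u' (ropfus → ropfas, tokbiwuh → tokbiwah, tuduh → tudah) change the last vowel to 'a'.
The other patterns: stems whose last vowel is 'i' delete the last vowel and add -ak; stems whose last vowel is 'e' or 'o' add the prefix ka-; stems whose last vowel is 'a' change the last vowel to 'u'.
So tomud → tomad.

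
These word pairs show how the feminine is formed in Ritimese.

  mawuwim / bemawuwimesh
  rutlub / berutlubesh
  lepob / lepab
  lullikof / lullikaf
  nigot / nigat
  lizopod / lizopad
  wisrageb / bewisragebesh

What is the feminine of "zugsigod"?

lepob and wisrageb both end in -b yet inflect differently (lepab, bewisragebesh), so the final letter is not what conditions the rule; the last vowel is.
"zugsigod" has last vowel 'o'. The stems whose last vowel is 'o' (lizopod → lizopad, lullikof → lullikaf, nigot → nigat) change the last vowel to 'a'.
The other pattern: stems whose last vowel is 'e', 'i' or 'u' add be- … -esh around the stem.
So zugsigod → zugsigad.

zugsigad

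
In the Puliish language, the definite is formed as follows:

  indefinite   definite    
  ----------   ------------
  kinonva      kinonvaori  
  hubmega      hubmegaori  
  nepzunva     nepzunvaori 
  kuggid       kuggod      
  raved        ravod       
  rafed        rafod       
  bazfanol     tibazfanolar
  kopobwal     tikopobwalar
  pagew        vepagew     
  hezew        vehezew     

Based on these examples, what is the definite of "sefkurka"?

sefkurkaori

kinonva and kopobwal both have last vowel 'a' yet inflect differently (kinonvaori, tikopobwalar), so the last vowel is not what conditions the rule; the final letter is.
"sefkurka" ends in -a. The stems ending in -a (kinonva → kinonvaori, hubmega → hubmegaori, nepzunva → nepzunvaori) add -ori.
The other patterns: stems ending in -d change the last vowel to 'o'; stems ending in -l add ti- … -ar around the stem; stems ending in -w add the prefix ve-.
So sefkurka → sefkurkaori.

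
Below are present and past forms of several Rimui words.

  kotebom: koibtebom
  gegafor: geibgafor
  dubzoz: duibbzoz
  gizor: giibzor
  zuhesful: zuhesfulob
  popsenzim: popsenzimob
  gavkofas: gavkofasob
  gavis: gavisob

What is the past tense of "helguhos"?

heiblguhos

"helguhos" has last vowel 'o'. The stems whose last vowel is 'o' (kotebom → koibtebom, gegafor → geibgafor, dubzoz → duibbzoz) insert -ib- after the first vowel.
The other pattern: stems whose last vowel is 'a', 'i' or 'u' add -ob.
So helguhos → heiblguhos.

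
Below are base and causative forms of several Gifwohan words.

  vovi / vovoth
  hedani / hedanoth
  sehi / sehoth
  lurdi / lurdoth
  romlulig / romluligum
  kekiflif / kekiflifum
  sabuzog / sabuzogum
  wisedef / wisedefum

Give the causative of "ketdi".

ketdoth

vovi and romlulig both have last vowel 'i' yet inflect differently (vovoth, romluligum), so the last vowel is not what conditions the rule; the final letter is.
"ketdi" ends in -i. The stems ending in -i (vovi → vovoth, hedani → hedanoth, sehi → sehoth) drop the final letter and add -oth.
The other pattern: stems ending in -f or -g add -um.
So ketdi → ketdoth.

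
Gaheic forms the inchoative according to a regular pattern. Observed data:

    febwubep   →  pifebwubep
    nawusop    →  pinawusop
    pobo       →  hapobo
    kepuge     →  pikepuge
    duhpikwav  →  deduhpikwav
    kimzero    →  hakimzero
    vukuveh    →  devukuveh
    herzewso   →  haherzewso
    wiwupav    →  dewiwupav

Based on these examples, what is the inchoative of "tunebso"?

herzewso and nawusop both have last vowel 'o' yet inflect differently (haherzewso, pinawusop), so the last vowel is not what conditions the rule; the final letter is.
"tunebso" ends in -o. The stems ending in -o (herzewso → haherzewso, pobo → hapobo, kimzero → hakimzero) add the prefix ha-.
So tunebso → hatunebso.

hatunebso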